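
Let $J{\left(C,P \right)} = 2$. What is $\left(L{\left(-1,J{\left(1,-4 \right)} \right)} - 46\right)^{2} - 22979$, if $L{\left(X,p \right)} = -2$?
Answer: $-20675$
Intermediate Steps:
$\left(L{\left(-1,J{\left(1,-4 \right)} \right)} - 46\right)^{2} - 22979 = \left(-2 - 46\right)^{2} - 22979 = \left(-48\right)^{2} - 22979 = 2304 - 22979 = -20675$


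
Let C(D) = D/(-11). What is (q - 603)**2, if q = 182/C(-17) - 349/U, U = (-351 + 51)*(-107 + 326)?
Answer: 293713452002636689/1247465610000 ≈ 2.3545e+5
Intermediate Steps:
C(D) = -D/11 (C(D) = D*(-1/11) = -D/11)
U = -65700 (U = -300*219 = -65700)
q = 131537333/1116900 (q = 182/((-1/11*(-17))) - 349/(-65700) = 182/(17/11) - 349*(-1/65700) = 182*(11/17) + 349/65700 = 2002/17 + 349/65700 = 131537333/1116900 ≈ 117.77)
(q - 603)**2 = (131537333/1116900 - 603)**2 = (-541953367/1116900)**2 = 293713452002636689/1247465610000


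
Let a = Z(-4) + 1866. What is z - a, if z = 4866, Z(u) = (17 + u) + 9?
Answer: 2978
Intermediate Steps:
Z(u) = 26 + u
a = 1888 (a = (26 - 4) + 1866 = 22 + 1866 = 1888)
z - a = 4866 - 1*1888 = 4866 - 1888 = 2978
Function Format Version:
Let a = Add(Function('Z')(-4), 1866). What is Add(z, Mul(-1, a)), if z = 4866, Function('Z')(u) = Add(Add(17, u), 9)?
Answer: 2978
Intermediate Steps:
Function('Z')(u) = Add(26, u)
a = 1888 (a = Add(Add(26, -4), 1866) = Add(22, 1866) = 1888)
Add(z, Mul(-1, a)) = Add(4866, Mul(-1, 1888)) = Add(4866, -1888) = 2978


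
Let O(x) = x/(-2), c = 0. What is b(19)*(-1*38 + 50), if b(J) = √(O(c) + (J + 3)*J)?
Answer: 12*√418 ≈ 245.34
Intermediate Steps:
O(x) = -x/2 (O(x) = x*(-½) = -x/2)
b(J) = √(J*(3 + J)) (b(J) = √(-½*0 + (J + 3)*J) = √(0 + (3 + J)*J) = √(0 + J*(3 + J)) = √(J*(3 + J)))
b(19)*(-1*38 + 50) = √(19*(3 + 19))*(-1*38 + 50) = √(19*22)*(-38 + 50) = √418*12 = 12*√418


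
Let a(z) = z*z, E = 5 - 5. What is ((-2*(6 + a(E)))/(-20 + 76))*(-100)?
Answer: 150/7 ≈ 21.429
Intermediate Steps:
E = 0
a(z) = z**2
((-2*(6 + a(E)))/(-20 + 76))*(-100) = ((-2*(6 + 0**2))/(-20 + 76))*(-100) = (-2*(6 + 0)/56)*(-100) = (-2*6*(1/56))*(-100) = -12*1/56*(-100) = -3/14*(-100) = 150/7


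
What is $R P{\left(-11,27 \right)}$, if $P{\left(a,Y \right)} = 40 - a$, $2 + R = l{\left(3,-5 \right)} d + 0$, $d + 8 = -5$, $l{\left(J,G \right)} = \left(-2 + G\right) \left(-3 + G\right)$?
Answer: $-37230$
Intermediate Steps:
$l{\left(J,G \right)} = \left(-3 + G\right) \left(-2 + G\right)$
$d = -13$ ($d = -8 - 5 = -13$)
$R = -730$ ($R = -2 + \left(\left(6 + \left(-5\right)^{2} - -25\right) \left(-13\right) + 0\right) = -2 + \left(\left(6 + 25 + 25\right) \left(-13\right) + 0\right) = -2 + \left(56 \left(-13\right) + 0\right) = -2 + \left(-728 + 0\right) = -2 - 728 = -730$)
$R P{\left(-11,27 \right)} = - 730 \left(40 - -11\right) = - 730 \left(40 + 11\right) = \left(-730\right) 51 = -37230$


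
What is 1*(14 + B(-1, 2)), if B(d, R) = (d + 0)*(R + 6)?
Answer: 6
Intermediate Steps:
B(d, R) = d*(6 + R)
1*(14 + B(-1, 2)) = 1*(14 - (6 + 2)) = 1*(14 - 1*8) = 1*(14 - 8) = 1*6 = 6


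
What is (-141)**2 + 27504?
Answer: 47385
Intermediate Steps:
(-141)**2 + 27504 = 19881 + 27504 = 47385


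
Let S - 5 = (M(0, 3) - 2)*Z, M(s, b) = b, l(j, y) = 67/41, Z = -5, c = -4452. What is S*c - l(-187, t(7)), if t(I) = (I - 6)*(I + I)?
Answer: -67/41 ≈ -1.6341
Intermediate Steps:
t(I) = 2*I*(-6 + I) (t(I) = (-6 + I)*(2*I) = 2*I*(-6 + I))
l(j, y) = 67/41 (l(j, y) = 67*(1/41) = 67/41)
S = 0 (S = 5 + (3 - 2)*(-5) = 5 + 1*(-5) = 5 - 5 = 0)
S*c - l(-187, t(7)) = 0*(-4452) - 1*67/41 = 0 - 67/41 = -67/41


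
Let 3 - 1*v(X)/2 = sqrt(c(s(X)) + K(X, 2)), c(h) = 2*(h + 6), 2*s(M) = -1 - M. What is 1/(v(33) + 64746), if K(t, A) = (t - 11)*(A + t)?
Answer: 4047/262051157 + sqrt(187)/1048204628 ≈ 1.5457e-5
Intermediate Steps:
s(M) = -1/2 - M/2 (s(M) = (-1 - M)/2 = -1/2 - M/2)
K(t, A) = (-11 + t)*(A + t)
c(h) = 12 + 2*h (c(h) = 2*(6 + h) = 12 + 2*h)
v(X) = 6 - 2*sqrt(-11 + X**2 - 10*X) (v(X) = 6 - 2*sqrt((12 + 2*(-1/2 - X/2)) + (X**2 - 11*2 - 11*X + 2*X)) = 6 - 2*sqrt((12 + (-1 - X)) + (X**2 - 22 - 11*X + 2*X)) = 6 - 2*sqrt((11 - X) + (-22 + X**2 - 9*X)) = 6 - 2*sqrt(-11 + X**2 - 10*X))
1/(v(33) + 64746) = 1/((6 - 2*sqrt(-11 + 33**2 - 10*33)) + 64746) = 1/((6 - 2*sqrt(-11 + 1089 - 330)) + 64746) = 1/((6 - 4*sqrt(187)) + 64746) = 1/(64752 - 4*sqrt(187))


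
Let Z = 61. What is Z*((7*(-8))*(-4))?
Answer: 13664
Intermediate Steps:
Z*((7*(-8))*(-4)) = 61*((7*(-8))*(-4)) = 61*(-56*(-4)) = 61*224 = 13664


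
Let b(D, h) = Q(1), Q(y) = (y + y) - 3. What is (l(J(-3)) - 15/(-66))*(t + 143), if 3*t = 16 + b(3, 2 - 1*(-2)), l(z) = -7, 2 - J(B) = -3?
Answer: -11026/11 ≈ -1002.4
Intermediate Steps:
J(B) = 5 (J(B) = 2 - 1*(-3) = 2 + 3 = 5)
Q(y) = -3 + 2*y (Q(y) = 2*y - 3 = -3 + 2*y)
b(D, h) = -1 (b(D, h) = -3 + 2*1 = -3 + 2 = -1)
t = 5 (t = (16 - 1)/3 = (1/3)*15 = 5)
(l(J(-3)) - 15/(-66))*(t + 143) = (-7 - 15/(-66))*(5 + 143) = (-7 - 15*(-1)/66)*148 = (-7 - 1*(-5/22))*148 = (-7 + 5/22)*148 = -149/22*148 = -11026/11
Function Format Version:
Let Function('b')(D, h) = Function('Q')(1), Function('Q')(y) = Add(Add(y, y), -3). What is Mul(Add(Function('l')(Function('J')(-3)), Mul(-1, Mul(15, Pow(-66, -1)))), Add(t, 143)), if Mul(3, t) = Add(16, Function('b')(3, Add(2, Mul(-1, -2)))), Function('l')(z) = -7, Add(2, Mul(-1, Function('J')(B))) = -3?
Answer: Rational(-11026, 11) ≈ -1002.4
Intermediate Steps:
Function('J')(B) = 5 (Function('J')(B) = Add(2, Mul(-1, -3)) = Add(2, 3) = 5)
Function('Q')(y) = Add(-3, Mul(2, y)) (Function('Q')(y) = Add(Mul(2, y), -3) = Add(-3, Mul(2, y)))
Function('b')(D, h) = -1 (Function('b')(D, h) = Add(-3, Mul(2, 1)) = Add(-3, 2) = -1)
t = 5 (t = Mul(Rational(1, 3), Add(16, -1)) = Mul(Rational(1, 3), 15) = 5)
Mul(Add(Function('l')(Function('J')(-3)), Mul(-1, Mul(15, Pow(-66, -1)))), Add(t, 143)) = Mul(Add(-7, Mul(-1, Mul(15, Pow(-66, -1)))), Add(5, 143)) = Mul(Add(-7, Mul(-1, Mul(15, Rational(-1, 66)))), 148) = Mul(Add(-7, Mul(-1, Rational(-5, 22))), 148) = Mul(Add(-7, Rational(5, 22)), 148) = Mul(Rational(-149, 22), 148) = Rational(-11026, 11)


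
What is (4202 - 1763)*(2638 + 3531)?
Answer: 15046191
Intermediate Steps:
(4202 - 1763)*(2638 + 3531) = 2439*6169 = 15046191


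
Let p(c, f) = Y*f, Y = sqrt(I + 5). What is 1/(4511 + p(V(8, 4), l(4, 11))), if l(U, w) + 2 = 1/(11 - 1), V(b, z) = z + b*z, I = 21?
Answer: 17350/78265489 + 95*sqrt(26)/1017451357 ≈ 0.00022216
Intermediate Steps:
Y = sqrt(26) (Y = sqrt(21 + 5) = sqrt(26) ≈ 5.0990)
l(U, w) = -19/10 (l(U, w) = -2 + 1/(11 - 1) = -2 + 1/10 = -19/10)
p(c, f) = f*sqrt(26) (p(c, f) = sqrt(26)*f = f*sqrt(26))
1/(4511 + p(V(8, 4), l(4, 11))) = 1/(4511 - 19*sqrt(26)/10)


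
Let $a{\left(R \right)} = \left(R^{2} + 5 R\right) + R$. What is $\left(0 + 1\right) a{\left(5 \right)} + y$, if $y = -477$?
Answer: $-422$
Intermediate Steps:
$a{\left(R \right)} = R^{2} + 6 R$
$\left(0 + 1\right) a{\left(5 \right)} + y = \left(0 + 1\right) 5 \left(6 + 5\right) - 477 = 1 \cdot 5 \cdot 11 - 477 = 1 \cdot 55 - 477 = 55 - 477 = -422$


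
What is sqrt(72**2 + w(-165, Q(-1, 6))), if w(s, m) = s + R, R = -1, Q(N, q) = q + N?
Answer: sqrt(5018) ≈ 70.838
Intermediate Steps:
Q(N, q) = N + q
w(s, m) = -1 + s (w(s, m) = s - 1 = -1 + s)
sqrt(72**2 + w(-165, Q(-1, 6))) = sqrt(72**2 + (-1 - 165)) = sqrt(5184 - 166) = sqrt(5018)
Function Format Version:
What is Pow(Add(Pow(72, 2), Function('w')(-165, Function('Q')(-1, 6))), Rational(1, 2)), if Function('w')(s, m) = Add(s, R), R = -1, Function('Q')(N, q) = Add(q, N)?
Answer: Pow(5018, Rational(1, 2)) ≈ 70.838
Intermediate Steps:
Function('Q')(N, q) = Add(N, q)
Function('w')(s, m) = Add(-1, s) (Function('w')(s, m) = Add(s, -1) = Add(-1, s))
Pow(Add(Pow(72, 2), Function('w')(-165, Function('Q')(-1, 6))), Rational(1, 2)) = Pow(Add(Pow(72, 2), Add(-1, -165)), Rational(1, 2)) = Pow(Add(5184, -166), Rational(1, 2)) = Pow(5018, Rational(1, 2))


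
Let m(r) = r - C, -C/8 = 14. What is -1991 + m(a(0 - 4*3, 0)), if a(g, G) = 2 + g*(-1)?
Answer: -1865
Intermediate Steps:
C = -112 (C = -8*14 = -112)
a(g, G) = 2 - g
m(r) = 112 + r (m(r) = r - 1*(-112) = r + 112 = 112 + r)
-1991 + m(a(0 - 4*3, 0)) = -1991 + (112 + (2 - (0 - 4*3))) = -1991 + (112 + (2 - (0 - 12))) = -1991 + (112 + (2 - 1*(-12))) = -1991 + (112 + (2 + 12)) = -1991 + (112 + 14) = -1991 + 126 = -1865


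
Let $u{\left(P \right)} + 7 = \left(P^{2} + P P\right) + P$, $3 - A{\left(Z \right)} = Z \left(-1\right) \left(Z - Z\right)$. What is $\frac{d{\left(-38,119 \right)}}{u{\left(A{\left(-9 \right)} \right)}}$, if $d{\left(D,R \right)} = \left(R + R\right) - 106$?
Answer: $\frac{66}{7} \approx 9.4286$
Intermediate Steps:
$d{\left(D,R \right)} = -106 + 2 R$ ($d{\left(D,R \right)} = 2 R - 106 = -106 + 2 R$)
$A{\left(Z \right)} = 3$ ($A{\left(Z \right)} = 3 - Z \left(-1\right) \left(Z - Z\right) = 3 - - Z 0 = 3 - 0 = 3 + 0 = 3$)
$u{\left(P \right)} = -7 + P + 2 P^{2}$ ($u{\left(P \right)} = -7 + \left(\left(P^{2} + P P\right) + P\right) = -7 + \left(\left(P^{2} + P^{2}\right) + P\right) = -7 + \left(2 P^{2} + P\right) = -7 + \left(P + 2 P^{2}\right) = -7 + P + 2 P^{2}$)
$\frac{d{\left(-38,119 \right)}}{u{\left(A{\left(-9 \right)} \right)}} = \frac{-106 + 2 \cdot 119}{-7 + 3 + 2 \cdot 3^{2}} = \frac{-106 + 238}{-7 + 3 + 2 \cdot 9} = \frac{132}{-7 + 3 + 18} = \frac{132}{14} = 132 \cdot \frac{1}{14} = \frac{66}{7}$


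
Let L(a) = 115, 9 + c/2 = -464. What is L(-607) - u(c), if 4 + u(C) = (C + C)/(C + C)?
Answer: 118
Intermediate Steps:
c = -946 (c = -18 + 2*(-464) = -18 - 928 = -946)
u(C) = -3 (u(C) = -4 + (C + C)/(C + C) = -4 + (2*C)/((2*C)) = -4 + (2*C)*(1/(2*C)) = -4 + 1 = -3)
L(-607) - u(c) = 115 - 1*(-3) = 115 + 3 = 118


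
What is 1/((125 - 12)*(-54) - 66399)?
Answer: -1/72501 ≈ -1.3793e-5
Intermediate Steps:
1/((125 - 12)*(-54) - 66399) = 1/(113*(-54) - 66399) = 1/(-6102 - 66399) = 1/(-72501) = -1/72501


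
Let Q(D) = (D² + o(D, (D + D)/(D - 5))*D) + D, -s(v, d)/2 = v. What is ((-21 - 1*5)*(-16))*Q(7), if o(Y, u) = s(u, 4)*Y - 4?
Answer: -273728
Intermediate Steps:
s(v, d) = -2*v
o(Y, u) = -4 - 2*Y*u (o(Y, u) = (-2*u)*Y - 4 = -2*Y*u - 4 = -4 - 2*Y*u)
Q(D) = D + D² + D*(-4 - 4*D²/(-5 + D)) (Q(D) = (D² + (-4 - 2*D*(D + D)/(D - 5))*D) + D = (D² + (-4 - 2*D*(2*D)/(-5 + D))*D) + D = (D² + (-4 - 2*D*2*D/(-5 + D))*D) + D = (D² + (-4 - 4*D²/(-5 + D))*D) + D = (D² + D*(-4 - 4*D²/(-5 + D))) + D = D + D² + D*(-4 - 4*D²/(-5 + D)))
((-21 - 1*5)*(-16))*Q(7) = ((-21 - 1*5)*(-16))*(7*(15 - 8*7 - 3*7²)/(-5 + 7)) = ((-21 - 5)*(-16))*(7*(15 - 56 - 3*49)/2) = (-26*(-16))*(7*(½)*(15 - 56 - 147)) = 416*(7*(½)*(-188)) = 416*(-658) = -273728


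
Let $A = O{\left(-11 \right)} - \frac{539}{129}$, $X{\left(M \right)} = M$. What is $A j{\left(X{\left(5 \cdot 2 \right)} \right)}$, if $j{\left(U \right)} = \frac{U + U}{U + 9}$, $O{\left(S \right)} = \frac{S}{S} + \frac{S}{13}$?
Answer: $- \frac{134980}{31863} \approx -4.2363$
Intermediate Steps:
$O{\left(S \right)} = 1 + \frac{S}{13}$ ($O{\left(S \right)} = 1 + S \frac{1}{13} = 1 + \frac{S}{13}$)
$j{\left(U \right)} = \frac{2 U}{9 + U}$
$A = - \frac{6749}{1677}$ ($A = \left(1 + \frac{1}{13} \left(-11\right)\right) - \frac{539}{129} = \left(1 - \frac{11}{13}\right) - 539 \cdot \frac{1}{129} = \frac{2}{13} - \frac{539}{129} = - \frac{6749}{1677} \approx -4.0244$)
$A j{\left(X{\left(5 \cdot 2 \right)} \right)} = - \frac{6749 \frac{2 \cdot 5 \cdot 2}{9 + 5 \cdot 2}}{1677} = - \frac{6749 \cdot 2 \cdot 10 \frac{1}{9 + 10}}{1677} = - \frac{6749 \cdot 2 \cdot 10 \cdot \frac{1}{19}}{1677} = \left(- \frac{6749}{1677}\right) \frac{20}{19} = - \frac{134980}{31863}$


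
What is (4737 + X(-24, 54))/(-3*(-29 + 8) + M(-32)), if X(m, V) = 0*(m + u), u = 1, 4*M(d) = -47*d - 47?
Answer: 18948/1709 ≈ 11.087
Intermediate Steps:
M(d) = -47/4 - 47*d/4 (M(d) = (-47*d - 47)/4 = (-47 - 47*d)/4 = -47/4 - 47*d/4)
X(m, V) = 0 (X(m, V) = 0*(m + 1) = 0*(1 + m) = 0)
(4737 + X(-24, 54))/(-3*(-29 + 8) + M(-32)) = (4737 + 0)/(-3*(-29 + 8) + (-47/4 - 47/4*(-32))) = 4737/(-3*(-21) + (-47/4 + 376)) = 4737/(63 + 1457/4) = 4737/(1709/4) = 4737*(4/1709) = 18948/1709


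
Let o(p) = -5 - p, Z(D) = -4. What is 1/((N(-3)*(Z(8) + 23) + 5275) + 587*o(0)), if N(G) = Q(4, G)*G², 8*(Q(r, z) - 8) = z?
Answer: 8/29151 ≈ 0.00027443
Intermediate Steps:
Q(r, z) = 8 + z/8
N(G) = G²*(8 + G/8) (N(G) = (8 + G/8)*G² = G²*(8 + G/8))
1/((N(-3)*(Z(8) + 23) + 5275) + 587*o(0)) = 1/((((⅛)*(-3)²*(64 - 3))*(-4 + 23) + 5275) + 587*(-5 - 1*0)) = 1/((((⅛)*9*61)*19 + 5275) + 587*(-5 + 0)) = 1/(((549/8)*19 + 5275) + 587*(-5)) = 1/((10431/8 + 5275) - 2935) = 1/(52631/8 - 2935) = 1/(29151/8) = 8/29151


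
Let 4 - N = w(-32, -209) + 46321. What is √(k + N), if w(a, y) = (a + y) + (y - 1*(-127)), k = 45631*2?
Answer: 2*√11317 ≈ 212.76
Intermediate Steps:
k = 91262
w(a, y) = 127 + a + 2*y (w(a, y) = (a + y) + (y + 127) = (a + y) + (127 + y) = 127 + a + 2*y)
N = -45994 (N = 4 - ((127 - 32 + 2*(-209)) + 46321) = 4 - ((127 - 32 - 418) + 46321) = 4 - (-323 + 46321) = 4 - 1*45998 = 4 - 45998 = -45994)
√(k + N) = √(91262 - 45994) = √45268 = 2*√11317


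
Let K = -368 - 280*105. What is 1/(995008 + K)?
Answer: 1/965240 ≈ 1.0360e-6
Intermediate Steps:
K = -29768 (K = -368 - 29400 = -29768)
1/(995008 + K) = 1/(995008 - 29768) = 1/965240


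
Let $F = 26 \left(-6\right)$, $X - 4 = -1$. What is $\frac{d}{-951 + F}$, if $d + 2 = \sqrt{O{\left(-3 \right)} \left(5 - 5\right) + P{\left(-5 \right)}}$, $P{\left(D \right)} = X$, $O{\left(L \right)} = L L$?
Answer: $\frac{2}{1107} - \frac{\sqrt{3}}{1107} \approx 0.00024205$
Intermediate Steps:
$O{\left(L \right)} = L^{2}$
$X = 3$ ($X = 4 - 1 = 3$)
$F = -156$
$P{\left(D \right)} = 3$
$d = -2 + \sqrt{3}$ ($d = -2 + \sqrt{\left(-3\right)^{2} \left(5 - 5\right) + 3} = -2 + \sqrt{9 \cdot 0 + 3} = -2 + \sqrt{0 + 3} = -2 + \sqrt{3} \approx -0.26795$)
$\frac{d}{-951 + F} = \frac{-2 + \sqrt{3}}{-951 - 156} = \frac{-2 + \sqrt{3}}{-1107} = - \frac{-2 + \sqrt{3}}{1107} = \frac{2}{1107} - \frac{\sqrt{3}}{1107}$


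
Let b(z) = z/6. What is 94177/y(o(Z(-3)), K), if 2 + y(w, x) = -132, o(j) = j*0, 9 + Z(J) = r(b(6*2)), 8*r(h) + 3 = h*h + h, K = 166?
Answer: -94177/134 ≈ -702.81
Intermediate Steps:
b(z) = z/6 (b(z) = z*(⅙) = z/6)
r(h) = -3/8 + h/8 + h²/8 (r(h) = -3/8 + (h*h + h)/8 = -3/8 + (h² + h)/8 = -3/8 + (h + h²)/8 = -3/8 + (h/8 + h²/8) = -3/8 + h/8 + h²/8)
Z(J) = -69/8 (Z(J) = -9 + (-3/8 + ((6*2)/6)/8 + ((6*2)/6)²/8) = -9 + (-3/8 + ((⅙)*12)/8 + ((⅙)*12)²/8) = -9 + (-3/8 + (⅛)*2 + (⅛)*2²) = -9 + (-3/8 + ¼ + (⅛)*4) = -9 + (-3/8 + ¼ + ½) = -9 + 3/8 = -69/8)
o(j) = 0
y(w, x) = -134 (y(w, x) = -2 - 132 = -134)
94177/y(o(Z(-3)), K) = 94177/(-134) = 94177*(-1/134) = -94177/134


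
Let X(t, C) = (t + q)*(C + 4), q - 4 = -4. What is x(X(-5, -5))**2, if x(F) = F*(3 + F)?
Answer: 1600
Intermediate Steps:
q = 0 (q = 4 - 4 = 0)
X(t, C) = t*(4 + C) (X(t, C) = (t + 0)*(C + 4) = t*(4 + C))
x(X(-5, -5))**2 = ((-5*(4 - 5))*(3 - 5*(4 - 5)))**2 = ((-5*(-1))*(3 - 5*(-1)))**2 = (5*(3 + 5))**2 = (5*8)**2 = 40**2 = 1600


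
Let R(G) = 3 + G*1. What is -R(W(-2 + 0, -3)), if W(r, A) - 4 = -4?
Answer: -3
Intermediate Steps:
W(r, A) = 0 (W(r, A) = 4 - 4 = 0)
R(G) = 3 + G
-R(W(-2 + 0, -3)) = -(3 + 0) = -1*3 = -3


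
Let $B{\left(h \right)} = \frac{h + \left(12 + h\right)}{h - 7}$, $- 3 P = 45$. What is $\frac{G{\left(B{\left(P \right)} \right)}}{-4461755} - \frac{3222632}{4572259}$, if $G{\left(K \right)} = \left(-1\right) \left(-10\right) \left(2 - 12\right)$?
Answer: $- \frac{2875627442652}{4080059890909} \approx -0.7048$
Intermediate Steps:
$P = -15$ ($P = \left(- \frac{1}{3}\right) 45 = -15$)
$B{\left(h \right)} = \frac{12 + 2 h}{-7 + h}$
$G{\left(K \right)} = -100$ ($G{\left(K \right)} = 10 \left(-10\right) = -100$)
$\frac{G{\left(B{\left(P \right)} \right)}}{-4461755} - \frac{3222632}{4572259} = - \frac{100}{-4461755} - \frac{3222632}{4572259} = \left(-100\right) \left(- \frac{1}{4461755}\right) - \frac{3222632}{4572259} = \frac{20}{892351} - \frac{3222632}{4572259} = - \frac{2875627442652}{4080059890909}$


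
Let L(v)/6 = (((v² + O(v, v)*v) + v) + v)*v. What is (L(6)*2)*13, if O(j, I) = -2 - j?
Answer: 0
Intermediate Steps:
L(v) = 6*v*(v² + 2*v + v*(-2 - v)) (L(v) = 6*((((v² + (-2 - v)*v) + v) + v)*v) = 6*((((v² + v*(-2 - v)) + v) + v)*v) = 6*(((v + v² + v*(-2 - v)) + v)*v) = 6*((v² + 2*v + v*(-2 - v))*v) = 6*(v*(v² + 2*v + v*(-2 - v))) = 6*v*(v² + 2*v + v*(-2 - v)))
(L(6)*2)*13 = (0*2)*13 = 0*13 = 0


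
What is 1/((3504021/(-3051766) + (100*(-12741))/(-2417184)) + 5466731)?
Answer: 307361664456/1680263348392861825 ≈ 1.8292e-7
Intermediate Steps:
1/((3504021/(-3051766) + (100*(-12741))/(-2417184)) + 5466731) = 1/((3504021*(-1/3051766) - 1274100*(-1/2417184)) + 5466731) = 1/((-3504021/3051766 + 106175/201432) + 5466731) = 1/(-190900351511/307361664456 + 5466731) = 1/(1680263348392861825/307361664456) = 307361664456/1680263348392861825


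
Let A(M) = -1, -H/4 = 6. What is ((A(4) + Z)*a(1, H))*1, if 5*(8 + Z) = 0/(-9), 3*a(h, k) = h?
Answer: -3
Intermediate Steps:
H = -24 (H = -4*6 = -24)
a(h, k) = h/3
Z = -8 (Z = -8 + (0/(-9))/5 = -8 + (0*(-⅑))/5 = -8 + (⅕)*0 = -8 + 0 = -8)
((A(4) + Z)*a(1, H))*1 = ((-1 - 8)*((⅓)*1))*1 = -9*⅓*1 = -3*1 = -3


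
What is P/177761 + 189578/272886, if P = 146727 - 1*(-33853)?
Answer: 41488664369/24254244123 ≈ 1.7106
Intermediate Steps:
P = 180580 (P = 146727 + 33853 = 180580)
P/177761 + 189578/272886 = 180580/177761 + 189578/272886 = 180580*(1/177761) + 189578*(1/272886) = 180580/177761 + 94789/136443 = 41488664369/24254244123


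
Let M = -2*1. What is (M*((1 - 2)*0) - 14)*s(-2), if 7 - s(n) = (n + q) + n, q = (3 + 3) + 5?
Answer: 0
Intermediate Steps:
q = 11 (q = 6 + 5 = 11)
M = -2
s(n) = -4 - 2*n (s(n) = 7 - ((n + 11) + n) = 7 - ((11 + n) + n) = 7 - (11 + 2*n) = 7 + (-11 - 2*n) = -4 - 2*n)
(M*((1 - 2)*0) - 14)*s(-2) = (-2*(1 - 2)*0 - 14)*(-4 - 2*(-2)) = (-(-2)*0 - 14)*(-4 + 4) = (-2*0 - 14)*0 = (0 - 14)*0 = -14*0 = 0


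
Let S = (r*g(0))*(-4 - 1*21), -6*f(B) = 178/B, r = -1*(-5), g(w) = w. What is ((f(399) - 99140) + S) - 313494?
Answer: -493922987/1197 ≈ -4.1263e+5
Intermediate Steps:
r = 5
f(B) = -89/(3*B)
S = 0 (S = (5*0)*(-4 - 1*21) = 0*(-4 - 21) = 0*(-25) = 0)
((f(399) - 99140) + S) - 313494 = ((-89/3/399 - 99140) + 0) - 313494 = ((-89/3*1/399 - 99140) + 0) - 313494 = ((-89/1197 - 99140) + 0) - 313494 = (-118670669/1197 + 0) - 313494 = -118670669/1197 - 313494 = -493922987/1197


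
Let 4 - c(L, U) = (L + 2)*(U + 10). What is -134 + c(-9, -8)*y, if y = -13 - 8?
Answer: -512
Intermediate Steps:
y = -21
c(L, U) = 4 - (2 + L)*(10 + U) (c(L, U) = 4 - (L + 2)*(U + 10) = 4 - (2 + L)*(10 + U))
-134 + c(-9, -8)*y = -134 + (-16 - 10*(-9) - 2*(-8) - 1*(-9)*(-8))*(-21) = -134 + (-16 + 90 + 16 - 72)*(-21) = -134 + 18*(-21) = -134 - 378 = -512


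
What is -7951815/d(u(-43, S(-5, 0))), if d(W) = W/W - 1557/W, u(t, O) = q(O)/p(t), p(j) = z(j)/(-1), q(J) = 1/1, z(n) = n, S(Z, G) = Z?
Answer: 1590363/13390 ≈ 118.77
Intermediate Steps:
q(J) = 1
p(j) = -j (p(j) = j/(-1) = j*(-1) = -j)
u(t, O) = -1/t (u(t, O) = 1/(-t) = 1*(-1/t) = -1/t)
d(W) = 1 - 1557/W
-7951815/d(u(-43, S(-5, 0))) = -7951815*1/(43*(-1557 - 1/(-43))) = -7951815*1/(43*(-1557 - 1*(-1/43))) = -7951815*1/(43*(-1557 + 1/43)) = -7951815/(43*(-66950/43)) = -7951815/(-66950) = -7951815*(-1/66950) = 1590363/13390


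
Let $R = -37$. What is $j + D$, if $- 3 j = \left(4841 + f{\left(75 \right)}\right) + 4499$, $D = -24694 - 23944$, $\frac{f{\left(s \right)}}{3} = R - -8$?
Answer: $- \frac{155167}{3} \approx -51722.0$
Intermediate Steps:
$f{\left(s \right)} = -87$ ($f{\left(s \right)} = 3 \left(-37 - -8\right) = 3 \left(-37 + 8\right) = 3 \left(-29\right) = -87$)
$D = -48638$
$j = - \frac{9253}{3}$ ($j = - \frac{\left(4841 - 87\right) + 4499}{3} = - \frac{4754 + 4499}{3} = \left(- \frac{1}{3}\right) 9253 = - \frac{9253}{3} \approx -3084.3$)
$j + D = - \frac{9253}{3} - 48638 = - \frac{155167}{3}$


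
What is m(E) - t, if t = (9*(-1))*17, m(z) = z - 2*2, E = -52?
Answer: 97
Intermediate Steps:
m(z) = -4 + z (m(z) = z - 4 = -4 + z)
t = -153 (t = -9*17 = -153)
m(E) - t = (-4 - 52) - 1*(-153) = -56 + 153 = 97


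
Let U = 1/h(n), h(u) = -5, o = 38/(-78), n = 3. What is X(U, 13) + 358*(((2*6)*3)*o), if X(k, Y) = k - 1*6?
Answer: -408523/65 ≈ -6285.0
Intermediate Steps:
o = -19/39 (o = 38*(-1/78) = -19/39 ≈ -0.48718)
U = -1/5 (U = 1/(-5) = -1/5 ≈ -0.20000)
X(k, Y) = -6 + k (X(k, Y) = k - 6 = -6 + k)
X(U, 13) + 358*(((2*6)*3)*o) = (-6 - 1/5) + 358*(((2*6)*3)*(-19/39)) = -31/5 + 358*((12*3)*(-19/39)) = -31/5 + 358*(36*(-19/39)) = -31/5 + 358*(-228/13) = -31/5 - 81624/13 = -408523/65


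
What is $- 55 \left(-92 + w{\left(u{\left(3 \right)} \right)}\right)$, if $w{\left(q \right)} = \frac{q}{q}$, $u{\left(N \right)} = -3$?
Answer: $5005$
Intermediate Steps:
$w{\left(q \right)} = 1$
$- 55 \left(-92 + w{\left(u{\left(3 \right)} \right)}\right) = - 55 \left(-92 + 1\right) = \left(-55\right) \left(-91\right) = 5005$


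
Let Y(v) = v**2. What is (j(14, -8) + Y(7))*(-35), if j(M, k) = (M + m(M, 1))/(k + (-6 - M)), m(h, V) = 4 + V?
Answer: -6765/4 ≈ -1691.3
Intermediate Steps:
j(M, k) = (5 + M)/(-6 + k - M) (j(M, k) = (M + (4 + 1))/(k + (-6 - M)) = (M + 5)/(-6 + k - M) = (5 + M)/(-6 + k - M))
(j(14, -8) + Y(7))*(-35) = ((5 + 14)/(-6 - 8 - 1*14) + 7**2)*(-35) = (19/(-6 - 8 - 14) + 49)*(-35) = (19/(-28) + 49)*(-35) = (-1/28*19 + 49)*(-35) = (-19/28 + 49)*(-35) = (1353/28)*(-35) = -6765/4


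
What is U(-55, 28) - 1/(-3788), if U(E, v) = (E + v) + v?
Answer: 3789/3788 ≈ 1.0003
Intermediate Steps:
U(E, v) = E + 2*v
U(-55, 28) - 1/(-3788) = (-55 + 2*28) - 1/(-3788) = (-55 + 56) - 1*(-1/3788) = 1 + 1/3788 = 3789/3788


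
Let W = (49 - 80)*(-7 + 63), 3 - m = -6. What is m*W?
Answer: -15624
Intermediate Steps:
m = 9 (m = 3 - 1*(-6) = 3 + 6 = 9)
W = -1736 (W = -31*56 = -1736)
m*W = 9*(-1736) = -15624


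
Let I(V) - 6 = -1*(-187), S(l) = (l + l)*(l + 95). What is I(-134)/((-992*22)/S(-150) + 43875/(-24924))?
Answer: -601291500/9605143 ≈ -62.601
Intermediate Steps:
S(l) = 2*l*(95 + l) (S(l) = (2*l)*(95 + l) = 2*l*(95 + l))
I(V) = 193 (I(V) = 6 - 1*(-187) = 6 + 187 = 193)
I(-134)/((-992*22)/S(-150) + 43875/(-24924)) = 193/((-992*22)/((2*(-150)*(95 - 150))) + 43875/(-24924)) = 193/(-21824/(2*(-150)*(-55)) + 43875*(-1/24924)) = 193/(-21824/16500 - 14625/8308) = 193/(-21824*1/16500 - 14625/8308) = 193/(-496/375 - 14625/8308) = 193/(-9605143/3115500) = 193*(-3115500/9605143) = -601291500/9605143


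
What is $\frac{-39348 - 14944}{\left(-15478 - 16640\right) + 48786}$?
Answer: $- \frac{13573}{4167} \approx -3.2573$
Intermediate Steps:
$\frac{-39348 - 14944}{\left(-15478 - 16640\right) + 48786} = - \frac{54292}{-32118 + 48786} = - \frac{54292}{16668} = \left(-54292\right) \frac{1}{16668} = - \frac{13573}{4167}$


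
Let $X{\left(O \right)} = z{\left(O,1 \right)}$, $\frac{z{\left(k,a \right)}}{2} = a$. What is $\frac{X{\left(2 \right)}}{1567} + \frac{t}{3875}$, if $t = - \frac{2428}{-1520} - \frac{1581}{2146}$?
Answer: $\frac{3709878207}{2475848247500} \approx 0.0014984$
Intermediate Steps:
$z{\left(k,a \right)} = 2 a$
$t = \frac{350921}{407740}$ ($t = \left(-2428\right) \left(- \frac{1}{1520}\right) - \frac{1581}{2146} = \frac{607}{380} - \frac{1581}{2146} = \frac{350921}{407740} \approx 0.86065$)
$X{\left(O \right)} = 2$ ($X{\left(O \right)} = 2 \cdot 1 = 2$)
$\frac{X{\left(2 \right)}}{1567} + \frac{t}{3875} = \frac{2}{1567} + \frac{350921}{407740 \cdot 3875} = 2 \cdot \frac{1}{1567} + \frac{350921}{407740} \cdot \frac{1}{3875} = \frac{2}{1567} + \frac{350921}{1579992500} = \frac{3709878207}{2475848247500}$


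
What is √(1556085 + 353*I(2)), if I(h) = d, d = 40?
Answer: 7*√32045 ≈ 1253.1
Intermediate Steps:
I(h) = 40
√(1556085 + 353*I(2)) = √(1556085 + 353*40) = √(1556085 + 14120) = √1570205 = 7*√32045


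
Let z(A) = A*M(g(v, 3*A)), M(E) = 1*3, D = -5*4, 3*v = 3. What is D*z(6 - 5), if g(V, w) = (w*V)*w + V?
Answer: -60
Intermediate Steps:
v = 1 (v = (1/3)*3 = 1)
D = -20
g(V, w) = V + V*w**2 (g(V, w) = (V*w)*w + V = V*w**2 + V = V + V*w**2)
M(E) = 3
z(A) = 3*A (z(A) = A*3 = 3*A)
D*z(6 - 5) = -60*(6 - 5) = -60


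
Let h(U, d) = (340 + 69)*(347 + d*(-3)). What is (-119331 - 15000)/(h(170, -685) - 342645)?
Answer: -134331/639773 ≈ -0.20997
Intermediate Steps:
h(U, d) = 141923 - 1227*d (h(U, d) = 409*(347 - 3*d) = 141923 - 1227*d)
(-119331 - 15000)/(h(170, -685) - 342645) = (-119331 - 15000)/((141923 - 1227*(-685)) - 342645) = -134331/((141923 + 840495) - 342645) = -134331/(982418 - 342645) = -134331/639773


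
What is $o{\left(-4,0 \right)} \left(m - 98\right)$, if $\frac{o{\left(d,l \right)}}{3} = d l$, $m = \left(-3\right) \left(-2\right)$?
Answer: $0$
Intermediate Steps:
$m = 6$
$o{\left(d,l \right)} = 3 d l$
$o{\left(-4,0 \right)} \left(m - 98\right) = 3 \left(-4\right) 0 \left(6 - 98\right) = 0 \left(-92\right) = 0$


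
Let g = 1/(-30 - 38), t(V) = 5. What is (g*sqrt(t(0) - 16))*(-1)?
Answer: I*sqrt(11)/68 ≈ 0.048774*I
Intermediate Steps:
g = -1/68 (g = 1/(-68) = -1/68 ≈ -0.014706)
(g*sqrt(t(0) - 16))*(-1) = -sqrt(5 - 16)/68*(-1) = -I*sqrt(11)/68*(-1) = I*sqrt(11)/68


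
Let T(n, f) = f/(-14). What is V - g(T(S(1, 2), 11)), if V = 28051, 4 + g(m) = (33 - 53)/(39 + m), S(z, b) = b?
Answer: 3001941/107 ≈ 28056.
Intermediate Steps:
T(n, f) = -f/14 (T(n, f) = f*(-1/14) = -f/14)
g(m) = -4 - 20/(39 + m) (g(m) = -4 + (33 - 53)/(39 + m) = -4 - 20/(39 + m))
V - g(T(S(1, 2), 11)) = 28051 - 4*(-44 - (-1)*11/14)/(39 - 1/14*11) = 28051 - 4*(-44 - 1*(-11/14))/(39 - 11/14) = 28051 - 4*(-44 + 11/14)/535/14 = 28051 - 4*14*(-605)/(535*14) = 28051 - 1*(-484/107) = 28051 + 484/107 = 3001941/107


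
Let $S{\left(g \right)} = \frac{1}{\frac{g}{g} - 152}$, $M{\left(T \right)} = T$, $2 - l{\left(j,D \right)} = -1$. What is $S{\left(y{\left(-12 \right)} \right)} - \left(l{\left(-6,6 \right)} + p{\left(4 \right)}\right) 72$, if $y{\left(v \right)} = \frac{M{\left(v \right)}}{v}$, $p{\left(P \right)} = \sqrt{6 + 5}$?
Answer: $- \frac{32617}{151} - 72 \sqrt{11} \approx -454.8$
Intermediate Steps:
$l{\left(j,D \right)} = 3$ ($l{\left(j,D \right)} = 2 - -1 = 2 + 1 = 3$)
$p{\left(P \right)} = \sqrt{11}$
$y{\left(v \right)} = 1$ ($y{\left(v \right)} = \frac{v}{v} = 1$)
$S{\left(g \right)} = - \frac{1}{151}$ ($S{\left(g \right)} = \frac{1}{1 - 152} = \frac{1}{-151} = - \frac{1}{151}$)
$S{\left(y{\left(-12 \right)} \right)} - \left(l{\left(-6,6 \right)} + p{\left(4 \right)}\right) 72 = - \frac{1}{151} - \left(3 + \sqrt{11}\right) 72 = - \frac{1}{151} - \left(216 + 72 \sqrt{11}\right) = - \frac{32617}{151} - 72 \sqrt{11}$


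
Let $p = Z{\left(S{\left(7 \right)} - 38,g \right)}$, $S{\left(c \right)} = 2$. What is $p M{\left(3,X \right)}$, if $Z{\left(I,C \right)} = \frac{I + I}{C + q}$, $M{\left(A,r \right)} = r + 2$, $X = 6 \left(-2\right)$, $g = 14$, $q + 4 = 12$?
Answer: $\frac{360}{11} \approx 32.727$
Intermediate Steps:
$q = 8$ ($q = -4 + 12 = 8$)
$X = -12$
$M{\left(A,r \right)} = 2 + r$
$Z{\left(I,C \right)} = \frac{2 I}{8 + C}$ ($Z{\left(I,C \right)} = \frac{I + I}{C + 8} = \frac{2 I}{8 + C}$)
$p = - \frac{36}{11}$ ($p = \frac{2 \left(2 - 38\right)}{8 + 14} = \frac{2 \left(2 - 38\right)}{22} = 2 \left(-36\right) \frac{1}{22} = - \frac{36}{11} \approx -3.2727$)
$p M{\left(3,X \right)} = - \frac{36 \left(2 - 12\right)}{11} = \left(- \frac{36}{11}\right) \left(-10\right) = \frac{360}{11}$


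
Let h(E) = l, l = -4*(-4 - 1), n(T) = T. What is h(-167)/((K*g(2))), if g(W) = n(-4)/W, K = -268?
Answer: 5/134 ≈ 0.037313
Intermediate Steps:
l = 20 (l = -4*(-5) = 20)
g(W) = -4/W
h(E) = 20
h(-167)/((K*g(2))) = 20/((-(-1072)/2)) = 20/((-268*(-2))) = 20/536 = 20*(1/536) = 5/134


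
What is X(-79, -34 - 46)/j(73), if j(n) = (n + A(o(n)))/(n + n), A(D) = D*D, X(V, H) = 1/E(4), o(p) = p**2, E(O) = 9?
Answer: 1/1750581 ≈ 5.7124e-7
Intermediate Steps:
X(V, H) = 1/9
A(D) = D**2
j(n) = (n + n**4)/(2*n) (j(n) = (n + (n**2)**2)/(n + n) = (n + n**4)/((2*n)) = (n + n**4)*(1/(2*n)) = (n + n**4)/(2*n))
X(-79, -34 - 46)/j(73) = 1/(9*(1/2 + (1/2)*73**3)) = 1/(9*(1/2 + (1/2)*389017)) = 1/(9*(1/2 + 389017/2)) = (1/9)/194509 = (1/9)*(1/194509) = 1/1750581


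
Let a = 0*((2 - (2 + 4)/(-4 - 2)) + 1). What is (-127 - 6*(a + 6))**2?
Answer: 26569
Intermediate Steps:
a = 0 (a = 0*((2 - 6/(-6)) + 1) = 0*((2 - 6*(-1)/6) + 1) = 0*((2 - 1*(-1)) + 1) = 0*((2 + 1) + 1) = 0*(3 + 1) = 0*4 = 0)
(-127 - 6*(a + 6))**2 = (-127 - 6*(0 + 6))**2 = (-127 - 6*6)**2 = (-127 - 36)**2 = (-163)**2 = 26569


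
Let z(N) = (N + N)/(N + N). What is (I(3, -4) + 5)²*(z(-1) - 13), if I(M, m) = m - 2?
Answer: -12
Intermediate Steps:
I(M, m) = -2 + m
z(N) = 1 (z(N) = (2*N)/((2*N)) = (2*N)*(1/(2*N)) = 1)
(I(3, -4) + 5)²*(z(-1) - 13) = ((-2 - 4) + 5)²*(1 - 13) = (-6 + 5)²*(-12) = (-1)²*(-12) = 1*(-12) = -12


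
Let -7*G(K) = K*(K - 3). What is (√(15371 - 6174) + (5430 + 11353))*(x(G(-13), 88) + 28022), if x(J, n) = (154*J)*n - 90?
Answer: -6289529948 - 374756*√9197 ≈ -6.3255e+9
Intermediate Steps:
G(K) = -K*(-3 + K)/7 (G(K) = -K*(K - 3)/7 = -K*(-3 + K)/7)
x(J, n) = -90 + 154*J*n (x(J, n) = 154*J*n - 90 = -90 + 154*J*n)
(√(15371 - 6174) + (5430 + 11353))*(x(G(-13), 88) + 28022) = (√(15371 - 6174) + (5430 + 11353))*((-90 + 154*((⅐)*(-13)*(3 - 1*(-13)))*88) + 28022) = (√9197 + 16783)*((-90 + 154*((⅐)*(-13)*(3 + 13))*88) + 28022) = (16783 + √9197)*((-90 + 154*((⅐)*(-13)*16)*88) + 28022) = (16783 + √9197)*((-90 + 154*(-208/7)*88) + 28022) = (16783 + √9197)*((-90 - 402688) + 28022) = (16783 + √9197)*(-402778 + 28022) = (16783 + √9197)*(-374756) = -6289529948 - 374756*√9197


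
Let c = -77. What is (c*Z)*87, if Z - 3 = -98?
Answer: 636405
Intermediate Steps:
Z = -95 (Z = 3 - 98 = -95)
(c*Z)*87 = -77*(-95)*87 = 7315*87 = 636405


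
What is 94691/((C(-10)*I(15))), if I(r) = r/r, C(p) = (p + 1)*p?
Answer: 94691/90 ≈ 1052.1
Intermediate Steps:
C(p) = p*(1 + p) (C(p) = (1 + p)*p = p*(1 + p))
I(r) = 1
94691/((C(-10)*I(15))) = 94691/((-10*(1 - 10)*1)) = 94691/((-10*(-9)*1)) = 94691/((90*1)) = 94691/90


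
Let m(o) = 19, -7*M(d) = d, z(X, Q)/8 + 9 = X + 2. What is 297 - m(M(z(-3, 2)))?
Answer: 278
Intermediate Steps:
z(X, Q) = -56 + 8*X (z(X, Q) = -72 + 8*(X + 2) = -72 + 8*(2 + X) = -72 + (16 + 8*X) = -56 + 8*X)
M(d) = -d/7
297 - m(M(z(-3, 2))) = 297 - 1*19 = 297 - 19 = 278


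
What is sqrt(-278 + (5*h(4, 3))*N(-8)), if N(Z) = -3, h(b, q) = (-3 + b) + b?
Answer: I*sqrt(353) ≈ 18.788*I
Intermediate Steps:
h(b, q) = -3 + 2*b
sqrt(-278 + (5*h(4, 3))*N(-8)) = sqrt(-278 + (5*(-3 + 2*4))*(-3)) = sqrt(-278 + (5*(-3 + 8))*(-3)) = sqrt(-278 + (5*5)*(-3)) = sqrt(-278 + 25*(-3)) = sqrt(-278 - 75) = sqrt(-353) = I*sqrt(353)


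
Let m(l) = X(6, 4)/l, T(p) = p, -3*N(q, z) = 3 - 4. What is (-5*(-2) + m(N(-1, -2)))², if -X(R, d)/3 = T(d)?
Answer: 676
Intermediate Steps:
N(q, z) = ⅓ (N(q, z) = -(3 - 4)/3 = -⅓*(-1) = ⅓)
X(R, d) = -3*d
m(l) = -12/l (m(l) = (-3*4)/l = -12/l)
(-5*(-2) + m(N(-1, -2)))² = (-5*(-2) - 12/⅓)² = (10 - 12*3)² = (10 - 36)² = (-26)² = 676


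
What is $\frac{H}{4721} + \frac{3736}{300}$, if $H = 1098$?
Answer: $\frac{4491764}{354075} \approx 12.686$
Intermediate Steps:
$\frac{H}{4721} + \frac{3736}{300} = \frac{1098}{4721} + \frac{3736}{300} = 1098 \cdot \frac{1}{4721} + 3736 \cdot \frac{1}{300} = \frac{1098}{4721} + \frac{934}{75} = \frac{4491764}{354075}$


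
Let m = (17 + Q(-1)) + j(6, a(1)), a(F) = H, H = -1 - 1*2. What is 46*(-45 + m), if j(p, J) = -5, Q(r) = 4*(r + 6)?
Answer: -598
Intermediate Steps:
H = -3 (H = -1 - 2 = -3)
a(F) = -3
Q(r) = 24 + 4*r (Q(r) = 4*(6 + r) = 24 + 4*r)
m = 32 (m = (17 + (24 + 4*(-1))) - 5 = (17 + (24 - 4)) - 5 = (17 + 20) - 5 = 37 - 5 = 32)
46*(-45 + m) = 46*(-45 + 32) = 46*(-13) = -598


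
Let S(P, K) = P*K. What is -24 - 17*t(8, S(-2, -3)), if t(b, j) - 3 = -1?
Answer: -58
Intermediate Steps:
S(P, K) = K*P
t(b, j) = 2 (t(b, j) = 3 - 1 = 2)
-24 - 17*t(8, S(-2, -3)) = -24 - 17*2 = -24 - 34 = -58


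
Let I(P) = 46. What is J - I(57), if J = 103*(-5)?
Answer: -561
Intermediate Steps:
J = -515
J - I(57) = -515 - 1*46 = -515 - 46 = -561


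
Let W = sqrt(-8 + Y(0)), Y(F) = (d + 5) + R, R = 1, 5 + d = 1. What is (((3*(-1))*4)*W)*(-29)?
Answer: 348*I*sqrt(6) ≈ 852.42*I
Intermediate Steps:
d = -4 (d = -5 + 1 = -4)
Y(F) = 2 (Y(F) = (-4 + 5) + 1 = 1 + 1 = 2)
W = I*sqrt(6) (W = sqrt(-8 + 2) = sqrt(-6) = I*sqrt(6) ≈ 2.4495*I)
(((3*(-1))*4)*W)*(-29) = (((3*(-1))*4)*(I*sqrt(6)))*(-29) = ((-3*4)*(I*sqrt(6)))*(-29) = -12*I*sqrt(6)*(-29) = 348*I*sqrt(6)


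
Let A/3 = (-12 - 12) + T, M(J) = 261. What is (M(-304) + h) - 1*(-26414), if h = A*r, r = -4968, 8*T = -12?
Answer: 406727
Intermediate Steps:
T = -3/2 (T = (1/8)*(-12) = -3/2 ≈ -1.5000)
A = -153/2 (A = 3*((-12 - 12) - 3/2) = 3*(-24 - 3/2) = 3*(-51/2) = -153/2 ≈ -76.500)
h = 380052 (h = -153/2*(-4968) = 380052)
(M(-304) + h) - 1*(-26414) = (261 + 380052) - 1*(-26414) = 380313 + 26414 = 406727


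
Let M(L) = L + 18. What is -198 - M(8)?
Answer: -224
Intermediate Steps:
M(L) = 18 + L
-198 - M(8) = -198 - (18 + 8) = -198 - 1*26 = -198 - 26 = -224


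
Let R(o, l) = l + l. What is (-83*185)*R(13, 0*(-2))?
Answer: 0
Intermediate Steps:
R(o, l) = 2*l
(-83*185)*R(13, 0*(-2)) = (-83*185)*(2*(0*(-2))) = -30710*0 = -15355*0 = 0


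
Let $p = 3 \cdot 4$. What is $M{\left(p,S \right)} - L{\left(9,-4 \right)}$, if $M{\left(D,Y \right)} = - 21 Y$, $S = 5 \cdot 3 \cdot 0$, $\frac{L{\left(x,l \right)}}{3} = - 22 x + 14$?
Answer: $552$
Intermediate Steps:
$L{\left(x,l \right)} = 42 - 66 x$ ($L{\left(x,l \right)} = 3 \left(- 22 x + 14\right) = 3 \left(14 - 22 x\right) = 42 - 66 x$)
$S = 0$ ($S = 15 \cdot 0 = 0$)
$p = 12$
$M{\left(p,S \right)} - L{\left(9,-4 \right)} = \left(-21\right) 0 - \left(42 - 594\right) = 0 - \left(42 - 594\right) = 0 - -552 = 0 + 552 = 552$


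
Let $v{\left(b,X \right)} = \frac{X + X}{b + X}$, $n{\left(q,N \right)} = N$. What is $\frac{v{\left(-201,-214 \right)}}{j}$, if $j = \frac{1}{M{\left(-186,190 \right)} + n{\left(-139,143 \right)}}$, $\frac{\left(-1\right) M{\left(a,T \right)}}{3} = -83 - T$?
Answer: $\frac{411736}{415} \approx 992.13$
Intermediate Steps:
$M{\left(a,T \right)} = 249 + 3 T$ ($M{\left(a,T \right)} = - 3 \left(-83 - T\right) = 249 + 3 T$)
$v{\left(b,X \right)} = \frac{2 X}{X + b}$
$j = \frac{1}{962}$ ($j = \frac{1}{\left(249 + 3 \cdot 190\right) + 143} = \frac{1}{\left(249 + 570\right) + 143} = \frac{1}{819 + 143} = \frac{1}{962} \approx 0.0010395$)
$\frac{v{\left(-201,-214 \right)}}{j} = 2 \left(-214\right) \frac{1}{-214 - 201} \frac{1}{\frac{1}{962}} = 2 \left(-214\right) \frac{1}{-415} \cdot 962 = 2 \left(-214\right) \left(- \frac{1}{415}\right) 962 = \frac{428}{415} \cdot 962 = \frac{411736}{415}$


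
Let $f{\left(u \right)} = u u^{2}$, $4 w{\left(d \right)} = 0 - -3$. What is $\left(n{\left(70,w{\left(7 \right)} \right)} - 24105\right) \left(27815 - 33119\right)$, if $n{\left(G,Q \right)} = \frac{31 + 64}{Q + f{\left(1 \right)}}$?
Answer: $\frac{892954920}{7} \approx 1.2756 \cdot 10^{8}$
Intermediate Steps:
$w{\left(d \right)} = \frac{3}{4}$ ($w{\left(d \right)} = \frac{0 - -3}{4} = \frac{0 + 3}{4} = \frac{1}{4} \cdot 3 = \frac{3}{4}$)
$f{\left(u \right)} = u^{3}$
$n{\left(G,Q \right)} = \frac{95}{1 + Q}$ ($n{\left(G,Q \right)} = \frac{31 + 64}{Q + 1^{3}} = \frac{95}{Q + 1} = \frac{95}{1 + Q}$)
$\left(n{\left(70,w{\left(7 \right)} \right)} - 24105\right) \left(27815 - 33119\right) = \left(\frac{95}{1 + \frac{3}{4}} - 24105\right) \left(27815 - 33119\right) = \left(\frac{95}{\frac{7}{4}} - 24105\right) \left(-5304\right) = \left(95 \cdot \frac{4}{7} - 24105\right) \left(-5304\right) = \left(\frac{380}{7} - 24105\right) \left(-5304\right) = \left(- \frac{168355}{7}\right) \left(-5304\right) = \frac{892954920}{7}$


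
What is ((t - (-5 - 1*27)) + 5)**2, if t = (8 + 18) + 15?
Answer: 6084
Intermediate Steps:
t = 41 (t = 26 + 15 = 41)
((t - (-5 - 1*27)) + 5)**2 = ((41 - (-5 - 1*27)) + 5)**2 = ((41 - (-5 - 27)) + 5)**2 = ((41 - 1*(-32)) + 5)**2 = ((41 + 32) + 5)**2 = (73 + 5)**2 = 78**2 = 6084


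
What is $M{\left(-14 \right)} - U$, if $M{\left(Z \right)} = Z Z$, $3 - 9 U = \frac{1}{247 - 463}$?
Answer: $\frac{380375}{1944} \approx 195.67$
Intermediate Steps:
$U = \frac{649}{1944}$ ($U = \frac{1}{3} - \frac{1}{9 \left(247 - 463\right)} = \frac{1}{3} - \frac{1}{9 \left(-216\right)} = \frac{1}{3} - - \frac{1}{1944} = \frac{1}{3} + \frac{1}{1944} = \frac{649}{1944} \approx 0.33385$)
$M{\left(Z \right)} = Z^{2}$
$M{\left(-14 \right)} - U = \left(-14\right)^{2} - \frac{649}{1944} = 196 - \frac{649}{1944} = \frac{380375}{1944}$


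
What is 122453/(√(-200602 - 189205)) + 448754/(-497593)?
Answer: -448754/497593 - 122453*I*√389807/389807 ≈ -0.90185 - 196.13*I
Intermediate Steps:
122453/(√(-200602 - 189205)) + 448754/(-497593) = 122453/(√(-389807)) + 448754*(-1/497593) = 122453/((I*√389807)) - 448754/497593 = 122453*(-I*√389807/389807) - 448754/497593 = -122453*I*√389807/389807 - 448754/497593 = -448754/497593 - 122453*I*√389807/389807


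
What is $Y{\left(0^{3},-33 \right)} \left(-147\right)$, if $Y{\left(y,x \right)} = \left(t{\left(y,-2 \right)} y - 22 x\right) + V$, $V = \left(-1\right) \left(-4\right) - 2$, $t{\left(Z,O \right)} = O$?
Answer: $-107016$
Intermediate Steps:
$V = 2$ ($V = 4 - 2 = 2$)
$Y{\left(y,x \right)} = 2 - 22 x - 2 y$ ($Y{\left(y,x \right)} = \left(- 2 y - 22 x\right) + 2 = \left(- 22 x - 2 y\right) + 2 = 2 - 22 x - 2 y$)
$Y{\left(0^{3},-33 \right)} \left(-147\right) = \left(2 - -726 - 2 \cdot 0^{3}\right) \left(-147\right) = \left(2 + 726 - 0\right) \left(-147\right) = \left(2 + 726 + 0\right) \left(-147\right) = 728 \left(-147\right) = -107016$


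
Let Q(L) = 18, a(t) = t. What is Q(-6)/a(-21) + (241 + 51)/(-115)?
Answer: -2734/805 ≈ -3.3963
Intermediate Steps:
Q(-6)/a(-21) + (241 + 51)/(-115) = 18/(-21) + (241 + 51)/(-115) = 18*(-1/21) + 292*(-1/115) = -6/7 - 292/115 = -2734/805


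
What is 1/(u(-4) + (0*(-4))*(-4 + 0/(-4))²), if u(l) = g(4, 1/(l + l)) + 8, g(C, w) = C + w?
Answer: 8/95 ≈ 0.084211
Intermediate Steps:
u(l) = 12 + 1/(2*l) (u(l) = (4 + 1/(l + l)) + 8 = (4 + 1/(2*l)) + 8 = 12 + 1/(2*l))
1/(u(-4) + (0*(-4))*(-4 + 0/(-4))²) = 1/((12 + (½)/(-4)) + (0*(-4))*(-4 + 0/(-4))²) = 1/((12 + (½)*(-¼)) + 0*(-4 + 0*(-¼))²) = 1/((12 - ⅛) + 0*(-4 + 0)²) = 1/(95/8 + 0*(-4)²) = 1/(95/8 + 0*16) = 1/(95/8 + 0) = 1/(95/8) = 8/95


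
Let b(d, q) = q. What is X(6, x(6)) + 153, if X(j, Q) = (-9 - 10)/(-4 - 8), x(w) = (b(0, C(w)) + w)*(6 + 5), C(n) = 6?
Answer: 1855/12 ≈ 154.58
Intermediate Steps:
x(w) = 66 + 11*w (x(w) = (6 + w)*(6 + 5) = (6 + w)*11 = 66 + 11*w)
X(j, Q) = 19/12 (X(j, Q) = -19/(-12) = -19*(-1/12) = 19/12)
X(6, x(6)) + 153 = 19/12 + 153 = 1855/12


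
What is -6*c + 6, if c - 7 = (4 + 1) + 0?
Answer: -66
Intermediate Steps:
c = 12 (c = 7 + ((4 + 1) + 0) = 7 + (5 + 0) = 7 + 5 = 12)
-6*c + 6 = -6*12 + 6 = -72 + 6 = -66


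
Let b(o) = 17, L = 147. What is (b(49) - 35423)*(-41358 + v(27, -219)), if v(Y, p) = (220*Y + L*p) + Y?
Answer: 2392879104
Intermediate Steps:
v(Y, p) = 147*p + 221*Y (v(Y, p) = (220*Y + 147*p) + Y = (147*p + 220*Y) + Y = 147*p + 221*Y)
(b(49) - 35423)*(-41358 + v(27, -219)) = (17 - 35423)*(-41358 + (147*(-219) + 221*27)) = -35406*(-41358 + (-32193 + 5967)) = -35406*(-41358 - 26226) = -35406*(-67584) = 2392879104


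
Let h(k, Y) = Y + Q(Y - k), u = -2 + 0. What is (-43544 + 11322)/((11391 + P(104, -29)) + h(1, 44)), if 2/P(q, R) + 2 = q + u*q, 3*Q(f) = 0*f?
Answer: -853883/303027 ≈ -2.8178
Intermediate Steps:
Q(f) = 0 (Q(f) = (0*f)/3 = (1/3)*0 = 0)
u = -2
h(k, Y) = Y (h(k, Y) = Y + 0 = Y)
P(q, R) = 2/(-2 - q) (P(q, R) = 2/(-2 + (q - 2*q)) = 2/(-2 - q))
(-43544 + 11322)/((11391 + P(104, -29)) + h(1, 44)) = (-43544 + 11322)/((11391 + 2/(-2 - 1*104)) + 44) = -32222/((11391 + 2/(-2 - 104)) + 44) = -32222/((11391 + 2/(-106)) + 44) = -32222/((11391 + 2*(-1/106)) + 44) = -32222/((11391 - 1/53) + 44) = -32222/(603722/53 + 44) = -32222/606054/53 = -32222*53/606054 = -853883/303027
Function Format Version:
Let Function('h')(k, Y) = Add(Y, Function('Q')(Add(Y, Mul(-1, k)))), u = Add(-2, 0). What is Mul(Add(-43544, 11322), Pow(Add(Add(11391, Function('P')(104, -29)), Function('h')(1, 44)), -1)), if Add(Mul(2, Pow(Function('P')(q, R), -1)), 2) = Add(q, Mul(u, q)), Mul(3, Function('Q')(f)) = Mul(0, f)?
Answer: Rational(-853883, 303027) ≈ -2.8178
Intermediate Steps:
Function('Q')(f) = 0 (Function('Q')(f) = Mul(Rational(1, 3), Mul(0, f)) = Mul(Rational(1, 3), 0) = 0)
u = -2
Function('h')(k, Y) = Y (Function('h')(k, Y) = Add(Y, 0) = Y)
Function('P')(q, R) = Mul(2, Pow(Add(-2, Mul(-1, q)), -1)) (Function('P')(q, R) = Mul(2, Pow(Add(-2, Add(q, Mul(-2, q))), -1)) = Mul(2, Pow(Add(-2, Mul(-1, q)), -1)))
Mul(Add(-43544, 11322), Pow(Add(Add(11391, Function('P')(104, -29)), Function('h')(1, 44)), -1)) = Mul(Add(-43544, 11322), Pow(Add(Add(11391, Mul(2, Pow(Add(-2, Mul(-1, 104)), -1))), 44), -1)) = Mul(-32222, Pow(Add(Add(11391, Mul(2, Pow(Add(-2, -104), -1))), 44), -1)) = Mul(-32222, Pow(Add(Add(11391, Mul(2, Pow(-106, -1))), 44), -1)) = Mul(-32222, Pow(Add(Add(11391, Mul(2, Rational(-1, 106))), 44), -1)) = Mul(-32222, Pow(Add(Add(11391, Rational(-1, 53)), 44), -1)) = Mul(-32222, Pow(Add(Rational(603722, 53), 44), -1)) = Mul(-32222, Pow(Rational(606054, 53), -1)) = Mul(-32222, Rational(53, 606054)) = Rational(-853883, 303027)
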